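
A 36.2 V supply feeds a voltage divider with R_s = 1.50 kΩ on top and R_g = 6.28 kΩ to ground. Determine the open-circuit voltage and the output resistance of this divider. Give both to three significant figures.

V_th = 29.2 V, R_th = 1.21 kΩ

V_th is the open-circuit tap voltage: 36.2 × 6.28/(1.50 + 6.28) = 29.2 V.
With the supply zeroed, R_s and R_g appear in parallel from the tap: R_th = R_s‖R_g = (1.50 × 6.28)/7.780 = 1.21 kΩ.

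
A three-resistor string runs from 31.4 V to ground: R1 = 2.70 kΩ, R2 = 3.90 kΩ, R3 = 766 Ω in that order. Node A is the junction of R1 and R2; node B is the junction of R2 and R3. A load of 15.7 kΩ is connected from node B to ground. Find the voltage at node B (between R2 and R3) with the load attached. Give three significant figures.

At node B, R3 is in parallel with the load: R3‖R_L = 730.4 Ω.
Below node A the resistance is R2 + (R3‖R_L) = 4630 Ω, so V_A = 31.4 × 4630/7330 = 19.83 V.
Then V_B = V_A × (R3‖R_L)/(R2 + R3‖R_L) = 19.83 × 730.4/4630 = 3.13 V.

V ≈ 3.13 V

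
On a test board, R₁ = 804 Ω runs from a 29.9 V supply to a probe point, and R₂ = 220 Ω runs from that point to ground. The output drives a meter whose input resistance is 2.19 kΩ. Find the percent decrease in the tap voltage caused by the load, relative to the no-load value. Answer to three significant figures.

The divider's output (Thévenin) resistance is R₁‖R₂ = 172.7 Ω.
Fractional drop under load = R_th/(R_th + R_L) = 172.7 / (172.7 + 2190) = 0.07311.
So the output falls by 7.31 %.

7.31 %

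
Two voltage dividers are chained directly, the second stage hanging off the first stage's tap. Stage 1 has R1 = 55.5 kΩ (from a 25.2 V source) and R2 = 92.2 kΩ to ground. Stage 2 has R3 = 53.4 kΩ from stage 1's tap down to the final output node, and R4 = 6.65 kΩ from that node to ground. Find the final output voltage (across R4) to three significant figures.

V_out ≈ 1.10 V

Stage 2 presents R3+R4 = 60.05 kΩ as a load on stage 1's tap.
Stage 1's lower leg becomes R2‖(R3+R4) = 36.37 kΩ, so V_mid = 25.2 × 36.37/91.87 = 9.976 V.
Stage 2 is itself unloaded: V_out = V_mid × R4/(R3+R4) = 9.976 × 6.65/60.05 = 1.10 V.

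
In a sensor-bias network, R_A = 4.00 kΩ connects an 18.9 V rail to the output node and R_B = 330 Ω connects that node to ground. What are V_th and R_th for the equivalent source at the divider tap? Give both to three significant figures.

V_th is the open-circuit tap voltage: 18.9 × 330/(4000 + 330) = 1.44 V.
With the supply zeroed, R_A and R_B appear in parallel from the tap: R_th = R_A‖R_B = (4000 × 330)/4330 = 305 Ω.

V_th = 1.44 V, R_th = 305 Ω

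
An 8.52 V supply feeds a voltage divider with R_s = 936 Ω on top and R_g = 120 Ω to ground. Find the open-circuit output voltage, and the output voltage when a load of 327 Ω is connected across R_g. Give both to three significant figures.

Unloaded: 0.968 V; loaded: 0.731 V

Open-circuit: V = 8.52 × 120/(936 + 120) = 0.968 V.
With the load, R_g becomes R_g‖R_L = 87.79 Ω, so V = 8.52 × 87.79/1024 = 0.731 V.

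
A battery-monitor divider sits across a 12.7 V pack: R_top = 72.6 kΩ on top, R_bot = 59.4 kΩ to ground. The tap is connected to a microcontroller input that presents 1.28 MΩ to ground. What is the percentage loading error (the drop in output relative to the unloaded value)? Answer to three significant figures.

2.49 %

The divider's output (Thévenin) resistance is R_top‖R_bot = 32.67 kΩ.
Fractional drop under load = R_th/(R_th + R_L) = 32.67 / (32.67 + 1280) = 0.02489.
So the output falls by 2.49 %.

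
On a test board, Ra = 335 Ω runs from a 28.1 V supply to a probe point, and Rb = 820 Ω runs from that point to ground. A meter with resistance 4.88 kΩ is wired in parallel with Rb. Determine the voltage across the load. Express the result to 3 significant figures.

V_out ≈ 19.0 V

The load sits in parallel with Rb: Rb‖R_L = (820 × 4880) / (820 + 4880) = 702.0 Ω.
V_out = 28.1 × 702.0 / (335 + 702.0) = 28.1 × 702.0/1037 = 19.0 V.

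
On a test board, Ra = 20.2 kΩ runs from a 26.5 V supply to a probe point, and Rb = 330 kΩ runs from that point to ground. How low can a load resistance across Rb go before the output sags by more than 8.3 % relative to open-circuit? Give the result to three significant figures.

R_L(min) ≈ 210 kΩ

Output resistance R_th = Ra‖Rb = (20.2 × 330)/350.2 = 19.03 kΩ.
The fractional drop is R_th/(R_th + R_L); requiring this ≤ 0.0830 gives R_L ≥ R_th(1/0.0830 − 1) = 19.03 × 11.05 = 210 kΩ.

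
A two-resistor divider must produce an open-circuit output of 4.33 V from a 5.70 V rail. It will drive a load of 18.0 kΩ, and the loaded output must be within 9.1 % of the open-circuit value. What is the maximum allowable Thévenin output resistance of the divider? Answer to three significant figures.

Loading drop = R_th/(R_th + R_L) ≤ 0.0910, so R_th ≤ R_L · ε/(1−ε) = 18.0 kΩ × 0.0910/0.9090 = 1.80 kΩ.

R_th ≤ 1.80 kΩ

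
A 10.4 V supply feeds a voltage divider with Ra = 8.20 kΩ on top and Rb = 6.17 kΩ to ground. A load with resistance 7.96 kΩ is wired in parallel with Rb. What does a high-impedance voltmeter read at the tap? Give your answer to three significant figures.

The load sits in parallel with Rb: Rb‖R_L = (6.17 × 7.96) / (6.17 + 7.96) = 3.476 kΩ.
V_out = 10.4 × 3.476 / (8.20 + 3.476) = 10.4 × 3.476/11.68 = 3.10 V.

V_out ≈ 3.10 V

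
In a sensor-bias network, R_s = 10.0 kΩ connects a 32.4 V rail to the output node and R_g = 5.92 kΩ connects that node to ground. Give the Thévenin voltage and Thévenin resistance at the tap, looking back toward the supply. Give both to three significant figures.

V_th = 12.0 V, R_th = 3.72 kΩ

V_th is the open-circuit tap voltage: 32.4 × 5.92/(10.0 + 5.92) = 12.0 V.
With the supply zeroed, R_s and R_g appear in parallel from the tap: R_th = R_s‖R_g = (10.0 × 5.92)/15.92 = 3.72 kΩ.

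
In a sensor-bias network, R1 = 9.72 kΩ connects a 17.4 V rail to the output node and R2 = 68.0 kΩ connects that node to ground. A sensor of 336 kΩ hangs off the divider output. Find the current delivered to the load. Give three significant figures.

I_L ≈ 0.0442 mA

R2‖R_L = 56.55 kΩ; V_out = 17.4 × 56.55/66.27 = 14.85 V.
I_L = V_out / R_L = 14.85 / 336 kΩ = 0.0442 mA.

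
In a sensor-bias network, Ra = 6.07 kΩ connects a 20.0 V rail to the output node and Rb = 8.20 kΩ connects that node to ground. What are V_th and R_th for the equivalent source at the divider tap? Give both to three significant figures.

V_th = 11.5 V, R_th = 3.49 kΩ

V_th is the open-circuit tap voltage: 20.0 × 8.20/(6.07 + 8.20) = 11.5 V.
With the supply zeroed, Ra and Rb appear in parallel from the tap: R_th = Ra‖Rb = (6.07 × 8.20)/14.27 = 3.49 kΩ.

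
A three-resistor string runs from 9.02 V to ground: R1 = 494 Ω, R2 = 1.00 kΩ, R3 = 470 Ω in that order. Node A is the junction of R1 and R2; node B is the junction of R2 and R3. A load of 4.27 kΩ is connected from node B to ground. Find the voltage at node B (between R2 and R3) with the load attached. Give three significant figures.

V ≈ 1.99 V

At node B, R3 is in parallel with the load: R3‖R_L = 423.4 Ω.
Below node A the resistance is R2 + (R3‖R_L) = 1423 Ω, so V_A = 9.02 × 1423/1917 = 6.696 V.
Then V_B = V_A × (R3‖R_L)/(R2 + R3‖R_L) = 6.696 × 423.4/1423 = 1.99 V.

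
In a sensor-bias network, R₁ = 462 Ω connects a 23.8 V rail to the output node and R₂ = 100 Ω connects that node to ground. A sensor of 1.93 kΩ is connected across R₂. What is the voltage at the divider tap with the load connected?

The load sits in parallel with R₂: R₂‖R_L = (100 × 1930) / (100 + 1930) = 95.07 Ω.
V_out = 23.8 × 95.07 / (462 + 95.07) = 23.8 × 95.07/557.1 = 4.06 V.
(Unloaded it would have been 4.23 V.)

V_out ≈ 4.06 V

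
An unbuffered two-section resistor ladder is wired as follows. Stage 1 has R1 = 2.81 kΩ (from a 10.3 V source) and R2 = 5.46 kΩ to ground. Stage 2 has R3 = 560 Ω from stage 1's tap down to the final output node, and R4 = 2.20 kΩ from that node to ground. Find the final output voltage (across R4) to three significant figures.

Stage 2 presents R3+R4 = 2760 Ω as a load on stage 1's tap.
Stage 1's lower leg becomes R2‖(R3+R4) = 1833 Ω, so V_mid = 10.3 × 1833/4643 = 4.067 V.
Stage 2 is itself unloaded: V_out = V_mid × R4/(R3+R4) = 4.067 × 2200/2760 = 3.24 V.

V_out ≈ 3.24 V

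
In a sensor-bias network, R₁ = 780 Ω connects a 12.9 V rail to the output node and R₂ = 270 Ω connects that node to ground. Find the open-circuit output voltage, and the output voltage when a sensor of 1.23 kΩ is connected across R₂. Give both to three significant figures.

Unloaded: 3.32 V; loaded: 2.85 V

Open-circuit: V = 12.9 × 270/(780 + 270) = 3.32 V.
With the load, R₂ becomes R₂‖R_L = 221.4 Ω, so V = 12.9 × 221.4/1001 = 2.85 V.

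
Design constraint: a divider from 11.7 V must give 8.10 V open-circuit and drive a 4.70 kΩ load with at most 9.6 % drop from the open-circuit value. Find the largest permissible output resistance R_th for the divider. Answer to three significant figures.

R_th ≤ 499 Ω

Loading drop = R_th/(R_th + R_L) ≤ 0.0960, so R_th ≤ R_L · ε/(1−ε) = 4.70 kΩ × 0.0960/0.9040 = 499 Ω.
(Any R1, R2 with R2/(R1+R2) = 0.692 and R1‖R2 ≤ 499 Ω will meet the spec.)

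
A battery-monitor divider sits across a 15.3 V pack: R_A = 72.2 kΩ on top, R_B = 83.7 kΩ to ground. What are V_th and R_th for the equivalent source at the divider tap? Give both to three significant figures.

V_th = 8.21 V, R_th = 38.8 kΩ

V_th is the open-circuit tap voltage: 15.3 × 83.7/(72.2 + 83.7) = 8.21 V.
With the supply zeroed, R_A and R_B appear in parallel from the tap: R_th = R_A‖R_B = (72.2 × 83.7)/155.9 = 38.8 kΩ.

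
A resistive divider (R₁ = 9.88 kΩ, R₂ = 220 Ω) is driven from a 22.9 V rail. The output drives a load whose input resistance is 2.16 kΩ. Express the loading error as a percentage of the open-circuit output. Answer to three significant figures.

9.06 %

The divider's output (Thévenin) resistance is R₁‖R₂ = 215.2 Ω.
Fractional drop under load = R_th/(R_th + R_L) = 215.2 / (215.2 + 2160) = 0.09061.
So the output falls by 9.06 %.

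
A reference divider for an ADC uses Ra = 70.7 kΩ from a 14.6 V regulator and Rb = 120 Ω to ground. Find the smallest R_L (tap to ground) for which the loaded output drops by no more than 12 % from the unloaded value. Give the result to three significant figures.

Output resistance R_th = Ra‖Rb = (70700 × 120)/70820 = 119.8 Ω.
The fractional drop is R_th/(R_th + R_L); requiring this ≤ 0.120 gives R_L ≥ R_th(1/0.120 − 1) = 119.8 × 7.333 = 879 Ω.

R_L(min) ≈ 879 Ω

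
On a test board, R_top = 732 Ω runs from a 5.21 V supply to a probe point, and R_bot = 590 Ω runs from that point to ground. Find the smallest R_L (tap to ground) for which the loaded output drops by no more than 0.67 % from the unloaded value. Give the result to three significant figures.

Output resistance R_th = R_top‖R_bot = (732 × 590)/1322 = 326.7 Ω.
The fractional drop is R_th/(R_th + R_L); requiring this ≤ 0.00670 gives R_L ≥ R_th(1/0.00670 − 1) = 326.7 × 148.3 = 48.4 kΩ.

R_L(min) ≈ 48.4 kΩ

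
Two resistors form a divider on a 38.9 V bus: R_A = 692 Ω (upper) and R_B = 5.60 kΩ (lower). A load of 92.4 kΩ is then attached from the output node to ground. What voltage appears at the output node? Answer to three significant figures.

V_out ≈ 34.4 V

The load sits in parallel with R_B: R_B‖R_L = (5600 × 92400) / (5600 + 92400) = 5280 Ω.
V_out = 38.9 × 5280 / (692 + 5280) = 38.9 × 5280/5972 = 34.4 V.
(Unloaded it would have been 34.6 V.)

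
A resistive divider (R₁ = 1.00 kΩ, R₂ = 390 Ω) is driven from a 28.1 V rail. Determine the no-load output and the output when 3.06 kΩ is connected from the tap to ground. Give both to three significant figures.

Open-circuit: V = 28.1 × 390/(1000 + 390) = 7.88 V.
With the load, R₂ becomes R₂‖R_L = 345.9 Ω, so V = 28.1 × 345.9/1346 = 7.22 V.

Unloaded: 7.88 V; loaded: 7.22 V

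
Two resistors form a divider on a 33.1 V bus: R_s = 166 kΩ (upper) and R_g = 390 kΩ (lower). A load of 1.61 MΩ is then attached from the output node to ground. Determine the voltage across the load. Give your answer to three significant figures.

The load sits in parallel with R_g: R_g‖R_L = (390 × 1610) / (390 + 1610) = 313.9 kΩ.
V_out = 33.1 × 313.9 / (166 + 313.9) = 33.1 × 313.9/479.9 = 21.7 V.

V_out ≈ 21.7 V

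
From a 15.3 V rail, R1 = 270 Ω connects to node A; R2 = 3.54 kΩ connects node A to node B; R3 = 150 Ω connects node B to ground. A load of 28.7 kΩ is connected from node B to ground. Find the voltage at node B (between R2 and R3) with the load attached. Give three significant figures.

At node B, R3 is in parallel with the load: R3‖R_L = 149.2 Ω.
Below node A the resistance is R2 + (R3‖R_L) = 3689 Ω, so V_A = 15.3 × 3689/3959 = 14.26 V.
Then V_B = V_A × (R3‖R_L)/(R2 + R3‖R_L) = 14.26 × 149.2/3689 = 0.577 V.

V ≈ 0.577 V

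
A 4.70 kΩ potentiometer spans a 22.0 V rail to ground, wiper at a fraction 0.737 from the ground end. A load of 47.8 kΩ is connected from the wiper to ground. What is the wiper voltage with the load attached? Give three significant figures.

The wiper splits the pot into (1−α)R = 1.236 kΩ above and αR = 3.464 kΩ below.
Lower section ‖ load = 3.230 kΩ.
V_wiper = 22.0 × 3.230/(1.236 + 3.230) = 15.9 V.

V ≈ 15.9 V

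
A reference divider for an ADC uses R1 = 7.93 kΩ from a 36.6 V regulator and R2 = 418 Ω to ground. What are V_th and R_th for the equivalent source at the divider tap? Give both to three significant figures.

V_th is the open-circuit tap voltage: 36.6 × 418/(7930 + 418) = 1.83 V.
With the supply zeroed, R1 and R2 appear in parallel from the tap: R_th = R1‖R2 = (7930 × 418)/8348 = 397 Ω.

V_th = 1.83 V, R_th = 397 Ω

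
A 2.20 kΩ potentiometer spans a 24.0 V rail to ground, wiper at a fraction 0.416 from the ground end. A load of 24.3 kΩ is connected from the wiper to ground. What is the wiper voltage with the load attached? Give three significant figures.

The wiper splits the pot into (1−α)R = 1285 Ω above and αR = 915.2 Ω below.
Lower section ‖ load = 882.0 Ω.
V_wiper = 24.0 × 882.0/(1285 + 882.0) = 9.77 V.

V ≈ 9.77 V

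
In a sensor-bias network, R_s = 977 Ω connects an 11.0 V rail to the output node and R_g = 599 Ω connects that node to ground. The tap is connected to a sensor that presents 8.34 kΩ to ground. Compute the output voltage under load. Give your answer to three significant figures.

The load sits in parallel with R_g: R_g‖R_L = (599 × 8340) / (599 + 8340) = 558.9 Ω.
V_out = 11.0 × 558.9 / (977 + 558.9) = 11.0 × 558.9/1536 = 4.00 V.

V_out ≈ 4.00 V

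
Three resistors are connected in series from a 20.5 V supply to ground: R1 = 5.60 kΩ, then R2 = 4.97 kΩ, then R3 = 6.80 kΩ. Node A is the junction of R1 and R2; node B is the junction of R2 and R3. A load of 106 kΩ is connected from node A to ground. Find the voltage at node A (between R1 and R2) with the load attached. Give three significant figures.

V ≈ 13.4 V

Below node A the series string R2+R3 = 11.77 kΩ sits in parallel with the 106 kΩ load: 10.59 kΩ.
V_A = 20.5 × 10.59/(5.60 + 10.59) = 13.4 V.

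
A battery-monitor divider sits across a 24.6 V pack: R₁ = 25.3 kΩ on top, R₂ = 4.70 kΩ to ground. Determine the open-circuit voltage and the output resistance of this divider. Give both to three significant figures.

V_th is the open-circuit tap voltage: 24.6 × 4.70/(25.3 + 4.70) = 3.85 V.
With the supply zeroed, R₁ and R₂ appear in parallel from the tap: R_th = R₁‖R₂ = (25.3 × 4.70)/30.00 = 3.96 kΩ.

V_th = 3.85 V, R_th = 3.96 kΩ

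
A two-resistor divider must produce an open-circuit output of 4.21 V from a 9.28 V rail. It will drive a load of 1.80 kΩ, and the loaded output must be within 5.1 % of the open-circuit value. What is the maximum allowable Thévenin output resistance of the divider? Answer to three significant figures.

R_th ≤ 96.7 Ω

Loading drop = R_th/(R_th + R_L) ≤ 0.0510, so R_th ≤ R_L · ε/(1−ε) = 1.80 kΩ × 0.0510/0.9490 = 96.7 Ω.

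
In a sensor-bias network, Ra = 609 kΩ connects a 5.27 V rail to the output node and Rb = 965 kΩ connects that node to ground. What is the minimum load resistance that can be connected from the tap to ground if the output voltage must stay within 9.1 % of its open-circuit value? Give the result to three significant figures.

R_L(min) ≈ 3.73 MΩ

Output resistance R_th = Ra‖Rb = (609 × 965)/1574 = 373.4 kΩ.
The fractional drop is R_th/(R_th + R_L); requiring this ≤ 0.0910 gives R_L ≥ R_th(1/0.0910 − 1) = 373.4 × 9.989 = 3.73 MΩ.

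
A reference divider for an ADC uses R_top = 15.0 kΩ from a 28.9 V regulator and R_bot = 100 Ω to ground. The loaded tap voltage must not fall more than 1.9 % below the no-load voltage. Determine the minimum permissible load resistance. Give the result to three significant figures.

Output resistance R_th = R_top‖R_bot = (15000 × 100)/15100 = 99.34 Ω.
The fractional drop is R_th/(R_th + R_L); requiring this ≤ 0.0190 gives R_L ≥ R_th(1/0.0190 − 1) = 99.34 × 51.63 = 5.13 kΩ.

R_L(min) ≈ 5.13 kΩ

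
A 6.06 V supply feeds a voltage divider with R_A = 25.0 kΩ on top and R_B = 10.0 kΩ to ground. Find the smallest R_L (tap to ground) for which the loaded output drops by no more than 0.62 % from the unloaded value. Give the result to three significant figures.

R_L(min) ≈ 1.14 MΩ

Output resistance R_th = R_A‖R_B = (25.0 × 10.0)/35.00 = 7.143 kΩ.
The fractional drop is R_th/(R_th + R_L); requiring this ≤ 0.00620 gives R_L ≥ R_th(1/0.00620 − 1) = 7.143 × 160.3 = 1.14 MΩ.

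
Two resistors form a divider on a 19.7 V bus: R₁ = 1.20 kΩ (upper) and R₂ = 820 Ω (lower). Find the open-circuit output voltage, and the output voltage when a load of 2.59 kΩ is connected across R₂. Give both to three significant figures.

Unloaded: 8.00 V; loaded: 6.73 V

Open-circuit: V = 19.7 × 820/(1200 + 820) = 8.00 V.
With the load, R₂ becomes R₂‖R_L = 622.8 Ω, so V = 19.7 × 622.8/1823 = 6.73 V.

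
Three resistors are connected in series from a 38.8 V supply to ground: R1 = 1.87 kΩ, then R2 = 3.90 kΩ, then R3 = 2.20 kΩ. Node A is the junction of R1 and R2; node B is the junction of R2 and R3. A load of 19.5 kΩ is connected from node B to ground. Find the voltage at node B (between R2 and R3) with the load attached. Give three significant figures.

At node B, R3 is in parallel with the load: R3‖R_L = 1.977 kΩ.
Below node A the resistance is R2 + (R3‖R_L) = 5.877 kΩ, so V_A = 38.8 × 5.877/7.747 = 29.43 V.
Then V_B = V_A × (R3‖R_L)/(R2 + R3‖R_L) = 29.43 × 1.977/5.877 = 9.90 V.

V ≈ 9.90 V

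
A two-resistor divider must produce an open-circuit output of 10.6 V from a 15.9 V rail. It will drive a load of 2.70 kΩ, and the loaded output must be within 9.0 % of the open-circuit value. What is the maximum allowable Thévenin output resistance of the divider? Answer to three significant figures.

R_th ≤ 267 Ω

Loading drop = R_th/(R_th + R_L) ≤ 0.0900, so R_th ≤ R_L · ε/(1−ε) = 2.70 kΩ × 0.0900/0.9100 = 267 Ω.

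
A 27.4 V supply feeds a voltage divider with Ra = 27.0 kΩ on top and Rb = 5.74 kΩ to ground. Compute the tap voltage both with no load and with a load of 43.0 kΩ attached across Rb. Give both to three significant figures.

Open-circuit: V = 27.4 × 5.74/(27.0 + 5.74) = 4.80 V.
With the load, Rb becomes Rb‖R_L = 5.064 kΩ, so V = 27.4 × 5.064/32.06 = 4.33 V.

Unloaded: 4.80 V; loaded: 4.33 V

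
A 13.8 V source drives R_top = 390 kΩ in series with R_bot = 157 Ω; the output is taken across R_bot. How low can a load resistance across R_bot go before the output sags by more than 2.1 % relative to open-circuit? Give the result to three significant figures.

R_L(min) ≈ 7.32 kΩ

Output resistance R_th = R_top‖R_bot = (390000 × 157)/390200 = 156.9 Ω.
The fractional drop is R_th/(R_th + R_L); requiring this ≤ 0.0210 gives R_L ≥ R_th(1/0.0210 − 1) = 156.9 × 46.62 = 7.32 kΩ.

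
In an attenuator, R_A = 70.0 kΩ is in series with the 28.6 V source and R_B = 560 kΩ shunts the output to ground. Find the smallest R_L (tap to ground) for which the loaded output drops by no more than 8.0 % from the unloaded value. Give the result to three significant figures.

Output resistance R_th = R_A‖R_B = (70.0 × 560)/630.0 = 62.22 kΩ.
The fractional drop is R_th/(R_th + R_L); requiring this ≤ 0.0800 gives R_L ≥ R_th(1/0.0800 − 1) = 62.22 × 11.50 = 716 kΩ.

R_L(min) ≈ 716 kΩ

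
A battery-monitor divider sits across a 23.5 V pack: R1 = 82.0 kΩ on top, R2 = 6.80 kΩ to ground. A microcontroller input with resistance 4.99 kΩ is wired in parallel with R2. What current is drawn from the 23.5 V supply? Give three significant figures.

I ≈ 0.277 mA

R2‖R_L = 2.878 kΩ, so the source sees R1 + R2‖R_L = 84.88 kΩ.
I = 23.5 V / 84.88 kΩ = 0.277 mA.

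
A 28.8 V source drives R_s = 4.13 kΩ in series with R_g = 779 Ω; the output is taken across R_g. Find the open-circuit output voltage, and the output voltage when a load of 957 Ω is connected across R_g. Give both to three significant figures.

Unloaded: 4.57 V; loaded: 2.71 V

Open-circuit: V = 28.8 × 779/(4130 + 779) = 4.57 V.
With the load, R_g becomes R_g‖R_L = 429.4 Ω, so V = 28.8 × 429.4/4559 = 2.71 V.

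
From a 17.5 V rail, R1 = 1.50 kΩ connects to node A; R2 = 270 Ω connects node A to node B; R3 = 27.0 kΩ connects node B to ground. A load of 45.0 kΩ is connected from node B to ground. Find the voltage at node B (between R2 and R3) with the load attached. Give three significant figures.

V ≈ 15.8 V

At node B, R3 is in parallel with the load: R3‖R_L = 16880 Ω.
Below node A the resistance is R2 + (R3‖R_L) = 17140 Ω, so V_A = 17.5 × 17140/18640 = 16.09 V.
Then V_B = V_A × (R3‖R_L)/(R2 + R3‖R_L) = 16.09 × 16880/17140 = 15.8 V.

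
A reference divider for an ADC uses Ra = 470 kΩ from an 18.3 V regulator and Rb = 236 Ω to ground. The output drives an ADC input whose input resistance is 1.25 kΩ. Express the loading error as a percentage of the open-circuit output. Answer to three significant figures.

15.9 %

Unloaded V = 18.3 × 236/470200 = 0.009184 V.
Loaded: Rb‖R_L = 198.5 Ω, giving V = 18.3 × 198.5/470200 = 0.007726 V.
Drop = (0.009184 − 0.007726) / 0.009184 = 15.9 %.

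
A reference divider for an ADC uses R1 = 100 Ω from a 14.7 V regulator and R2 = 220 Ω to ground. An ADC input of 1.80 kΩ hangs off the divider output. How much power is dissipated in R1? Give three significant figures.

Total resistance from the source is R1 + (R2‖R_L) = 296.0 Ω, so I = 14.7/296.0 Ω = 49.66 mA.
P = I²·R1 = (49.66 mA)² × 100 Ω = 247 mW.

P ≈ 247 mW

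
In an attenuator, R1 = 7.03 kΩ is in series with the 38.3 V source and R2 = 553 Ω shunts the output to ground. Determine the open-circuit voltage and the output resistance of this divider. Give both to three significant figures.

V_th = 2.79 V, R_th = 513 Ω

V_th is the open-circuit tap voltage: 38.3 × 553/(7030 + 553) = 2.79 V.
With the supply zeroed, R1 and R2 appear in parallel from the tap: R_th = R1‖R2 = (7030 × 553)/7583 = 513 Ω.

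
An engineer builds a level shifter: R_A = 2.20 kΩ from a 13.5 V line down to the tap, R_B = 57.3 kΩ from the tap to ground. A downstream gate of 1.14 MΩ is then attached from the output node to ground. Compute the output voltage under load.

The load sits in parallel with R_B: R_B‖R_L = (57.3 × 1140) / (57.3 + 1140) = 54.56 kΩ.
V_out = 13.5 × 54.56 / (2.20 + 54.56) = 13.5 × 54.56/56.76 = 13.0 V.
(Unloaded it would have been 13.0 V.)

V_out ≈ 13.0 V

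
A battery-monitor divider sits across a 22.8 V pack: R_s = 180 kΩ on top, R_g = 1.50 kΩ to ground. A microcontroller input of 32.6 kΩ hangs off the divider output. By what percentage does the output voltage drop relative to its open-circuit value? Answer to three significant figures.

The divider's output (Thévenin) resistance is R_s‖R_g = 1.488 kΩ.
Fractional drop under load = R_th/(R_th + R_L) = 1.488 / (1.488 + 32.6) = 0.04364.
So the output falls by 4.36 %.

4.36 %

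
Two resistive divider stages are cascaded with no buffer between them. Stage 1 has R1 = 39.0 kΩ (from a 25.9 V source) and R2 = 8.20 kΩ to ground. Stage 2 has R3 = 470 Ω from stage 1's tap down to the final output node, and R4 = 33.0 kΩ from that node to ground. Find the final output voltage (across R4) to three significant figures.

Stage 2 presents R3+R4 = 33470 Ω as a load on stage 1's tap.
Stage 1's lower leg becomes R2‖(R3+R4) = 6586 Ω, so V_mid = 25.9 × 6586/45590 = 3.742 V.
Stage 2 is itself unloaded: V_out = V_mid × R4/(R3+R4) = 3.742 × 33000/33470 = 3.69 V.

V_out ≈ 3.69 V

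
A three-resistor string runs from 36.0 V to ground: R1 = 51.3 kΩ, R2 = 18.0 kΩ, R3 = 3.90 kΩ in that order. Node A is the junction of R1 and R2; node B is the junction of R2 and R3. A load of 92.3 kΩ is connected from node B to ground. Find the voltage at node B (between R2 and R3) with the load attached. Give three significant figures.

V ≈ 1.84 V

At node B, R3 is in parallel with the load: R3‖R_L = 3.742 kΩ.
Below node A the resistance is R2 + (R3‖R_L) = 21.74 kΩ, so V_A = 36.0 × 21.74/73.04 = 10.72 V.
Then V_B = V_A × (R3‖R_L)/(R2 + R3‖R_L) = 10.72 × 3.742/21.74 = 1.84 V.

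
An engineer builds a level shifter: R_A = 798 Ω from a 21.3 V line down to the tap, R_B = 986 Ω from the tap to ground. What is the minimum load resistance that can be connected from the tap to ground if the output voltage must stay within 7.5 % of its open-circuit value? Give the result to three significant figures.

Output resistance R_th = R_A‖R_B = (798 × 986)/1784 = 441.0 Ω.
The fractional drop is R_th/(R_th + R_L); requiring this ≤ 0.0750 gives R_L ≥ R_th(1/0.0750 − 1) = 441.0 × 12.33 = 5.44 kΩ.

R_L(min) ≈ 5.44 kΩ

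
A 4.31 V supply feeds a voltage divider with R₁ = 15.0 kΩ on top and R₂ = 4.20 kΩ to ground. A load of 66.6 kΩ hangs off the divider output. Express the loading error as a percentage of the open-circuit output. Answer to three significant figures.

The divider's output (Thévenin) resistance is R₁‖R₂ = 3.281 kΩ.
Fractional drop under load = R_th/(R_th + R_L) = 3.281 / (3.281 + 66.6) = 0.04695.
So the output falls by 4.70 %.

4.70 %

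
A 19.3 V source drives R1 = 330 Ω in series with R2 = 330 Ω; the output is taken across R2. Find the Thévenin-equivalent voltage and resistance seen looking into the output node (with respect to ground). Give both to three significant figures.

V_th = 9.65 V, R_th = 165 Ω

V_th is the open-circuit tap voltage: 19.3 × 330/(330 + 330) = 9.65 V.
With the supply zeroed, R1 and R2 appear in parallel from the tap: R_th = R1‖R2 = (330 × 330)/660.0 = 165 Ω.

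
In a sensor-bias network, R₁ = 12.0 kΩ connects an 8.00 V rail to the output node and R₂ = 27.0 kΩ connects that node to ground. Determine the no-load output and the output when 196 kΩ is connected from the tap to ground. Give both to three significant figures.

Open-circuit: V = 8.00 × 27.0/(12.0 + 27.0) = 5.54 V.
With the load, R₂ becomes R₂‖R_L = 23.73 kΩ, so V = 8.00 × 23.73/35.73 = 5.31 V.

Unloaded: 5.54 V; loaded: 5.31 V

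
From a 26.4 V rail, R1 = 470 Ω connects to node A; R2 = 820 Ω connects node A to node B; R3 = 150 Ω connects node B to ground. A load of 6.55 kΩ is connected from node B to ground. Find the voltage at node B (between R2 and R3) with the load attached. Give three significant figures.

V ≈ 2.69 V

At node B, R3 is in parallel with the load: R3‖R_L = 146.6 Ω.
Below node A the resistance is R2 + (R3‖R_L) = 966.6 Ω, so V_A = 26.4 × 966.6/1437 = 17.76 V.
Then V_B = V_A × (R3‖R_L)/(R2 + R3‖R_L) = 17.76 × 146.6/966.6 = 2.69 V.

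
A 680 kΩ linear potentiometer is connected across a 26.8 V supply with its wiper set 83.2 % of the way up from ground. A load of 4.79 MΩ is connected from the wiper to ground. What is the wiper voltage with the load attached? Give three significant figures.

V ≈ 21.9 V

The wiper splits the pot into (1−α)R = 114.2 kΩ above and αR = 565.8 kΩ below.
Lower section ‖ load = 506.0 kΩ.
V_wiper = 26.8 × 506.0/(114.2 + 506.0) = 21.9 V.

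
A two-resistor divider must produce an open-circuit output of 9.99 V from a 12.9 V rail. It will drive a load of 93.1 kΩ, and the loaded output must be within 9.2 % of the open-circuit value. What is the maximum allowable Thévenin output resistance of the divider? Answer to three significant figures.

R_th ≤ 9.43 kΩ

Loading drop = R_th/(R_th + R_L) ≤ 0.0920, so R_th ≤ R_L · ε/(1−ε) = 93.1 kΩ × 0.0920/0.9080 = 9.43 kΩ.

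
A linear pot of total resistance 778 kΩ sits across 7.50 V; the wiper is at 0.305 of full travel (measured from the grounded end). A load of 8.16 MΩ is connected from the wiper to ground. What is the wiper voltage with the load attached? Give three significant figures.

The wiper splits the pot into (1−α)R = 540.7 kΩ above and αR = 237.3 kΩ below.
Lower section ‖ load = 230.6 kΩ.
V_wiper = 7.50 × 230.6/(540.7 + 230.6) = 2.24 V.

V ≈ 2.24 V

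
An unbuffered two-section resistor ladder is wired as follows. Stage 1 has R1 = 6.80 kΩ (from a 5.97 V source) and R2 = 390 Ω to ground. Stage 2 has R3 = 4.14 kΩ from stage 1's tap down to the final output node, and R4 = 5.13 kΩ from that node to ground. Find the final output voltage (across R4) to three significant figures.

Stage 2 presents R3+R4 = 9270 Ω as a load on stage 1's tap.
Stage 1's lower leg becomes R2‖(R3+R4) = 374.3 Ω, so V_mid = 5.97 × 374.3/7174 = 0.3114 V.
Stage 2 is itself unloaded: V_out = V_mid × R4/(R3+R4) = 0.3114 × 5130/9270 = 0.172 V.

V_out ≈ 0.172 V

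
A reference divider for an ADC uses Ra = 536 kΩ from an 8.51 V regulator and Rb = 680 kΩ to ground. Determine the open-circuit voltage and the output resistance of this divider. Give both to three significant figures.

V_th = 4.76 V, R_th = 300 kΩ

V_th is the open-circuit tap voltage: 8.51 × 680/(536 + 680) = 4.76 V.
With the supply zeroed, Ra and Rb appear in parallel from the tap: R_th = Ra‖Rb = (536 × 680)/1216 = 300 kΩ.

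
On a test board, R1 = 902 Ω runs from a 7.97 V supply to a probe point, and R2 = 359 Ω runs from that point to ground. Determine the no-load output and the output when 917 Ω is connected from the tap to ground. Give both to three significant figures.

Open-circuit: V = 7.97 × 359/(902 + 359) = 2.27 V.
With the load, R2 becomes R2‖R_L = 258.0 Ω, so V = 7.97 × 258.0/1160 = 1.77 V.

Unloaded: 2.27 V; loaded: 1.77 V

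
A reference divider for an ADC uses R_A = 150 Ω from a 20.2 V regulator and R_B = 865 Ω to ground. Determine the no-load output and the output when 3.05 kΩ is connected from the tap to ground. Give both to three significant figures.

Unloaded: 17.2 V; loaded: 16.5 V

Open-circuit: V = 20.2 × 865/(150 + 865) = 17.2 V.
With the load, R_B becomes R_B‖R_L = 673.9 Ω, so V = 20.2 × 673.9/823.9 = 16.5 V.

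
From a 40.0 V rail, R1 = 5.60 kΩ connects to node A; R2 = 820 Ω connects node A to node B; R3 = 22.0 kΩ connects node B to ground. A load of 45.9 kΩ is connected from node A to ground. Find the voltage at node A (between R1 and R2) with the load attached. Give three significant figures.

Below node A the series string R2+R3 = 22820 Ω sits in parallel with the 45900 Ω load: 15240 Ω.
V_A = 40.0 × 15240/(5600 + 15240) = 29.3 V.

V ≈ 29.3 V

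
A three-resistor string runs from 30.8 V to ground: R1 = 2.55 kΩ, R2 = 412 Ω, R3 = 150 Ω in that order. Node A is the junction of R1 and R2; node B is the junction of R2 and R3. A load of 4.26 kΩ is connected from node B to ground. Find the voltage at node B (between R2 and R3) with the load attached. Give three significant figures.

V ≈ 1.44 V

At node B, R3 is in parallel with the load: R3‖R_L = 144.9 Ω.
Below node A the resistance is R2 + (R3‖R_L) = 556.9 Ω, so V_A = 30.8 × 556.9/3107 = 5.521 V.
Then V_B = V_A × (R3‖R_L)/(R2 + R3‖R_L) = 5.521 × 144.9/556.9 = 1.44 V.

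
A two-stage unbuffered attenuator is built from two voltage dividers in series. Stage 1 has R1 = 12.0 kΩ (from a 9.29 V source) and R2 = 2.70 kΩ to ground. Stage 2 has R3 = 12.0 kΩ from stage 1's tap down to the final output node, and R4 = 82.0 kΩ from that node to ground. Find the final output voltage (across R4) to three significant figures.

V_out ≈ 1.45 V

Stage 2 presents R3+R4 = 94.00 kΩ as a load on stage 1's tap.
Stage 1's lower leg becomes R2‖(R3+R4) = 2.625 kΩ, so V_mid = 9.29 × 2.625/14.62 = 1.667 V.
Stage 2 is itself unloaded: V_out = V_mid × R4/(R3+R4) = 1.667 × 82.0/94.00 = 1.45 V.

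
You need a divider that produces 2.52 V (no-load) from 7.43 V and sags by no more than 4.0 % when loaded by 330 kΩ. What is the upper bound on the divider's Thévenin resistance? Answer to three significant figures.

R_th ≤ 13.8 kΩ

Loading drop = R_th/(R_th + R_L) ≤ 0.0400, so R_th ≤ R_L · ε/(1−ε) = 330 kΩ × 0.0400/0.9600 = 13.8 kΩ.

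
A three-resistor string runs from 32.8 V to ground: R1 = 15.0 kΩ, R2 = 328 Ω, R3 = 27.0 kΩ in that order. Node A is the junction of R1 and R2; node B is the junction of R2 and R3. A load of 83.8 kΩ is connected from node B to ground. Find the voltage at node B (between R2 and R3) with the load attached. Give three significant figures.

At node B, R3 is in parallel with the load: R3‖R_L = 20420 Ω.
Below node A the resistance is R2 + (R3‖R_L) = 20750 Ω, so V_A = 32.8 × 20750/35750 = 19.04 V.
Then V_B = V_A × (R3‖R_L)/(R2 + R3‖R_L) = 19.04 × 20420/20750 = 18.7 V.

V ≈ 18.7 V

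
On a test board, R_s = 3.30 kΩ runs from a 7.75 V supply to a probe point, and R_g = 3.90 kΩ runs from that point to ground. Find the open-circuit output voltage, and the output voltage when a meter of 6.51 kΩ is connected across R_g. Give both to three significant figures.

Open-circuit: V = 7.75 × 3.90/(3.30 + 3.90) = 4.20 V.
With the load, R_g becomes R_g‖R_L = 2.439 kΩ, so V = 7.75 × 2.439/5.739 = 3.29 V.

Unloaded: 4.20 V; loaded: 3.29 V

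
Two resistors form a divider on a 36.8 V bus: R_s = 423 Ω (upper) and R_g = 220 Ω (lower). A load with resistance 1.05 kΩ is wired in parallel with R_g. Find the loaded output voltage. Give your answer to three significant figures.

The load sits in parallel with R_g: R_g‖R_L = (220 × 1050) / (220 + 1050) = 181.9 Ω.
V_out = 36.8 × 181.9 / (423 + 181.9) = 36.8 × 181.9/604.9 = 11.1 V.

V_out ≈ 11.1 V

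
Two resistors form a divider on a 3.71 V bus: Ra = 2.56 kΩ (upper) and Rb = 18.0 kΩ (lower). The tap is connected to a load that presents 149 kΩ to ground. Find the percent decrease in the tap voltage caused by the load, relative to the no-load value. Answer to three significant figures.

The divider's output (Thévenin) resistance is Ra‖Rb = 2.241 kΩ.
Fractional drop under load = R_th/(R_th + R_L) = 2.241 / (2.241 + 149) = 0.01482.
So the output falls by 1.48 %.

1.48 %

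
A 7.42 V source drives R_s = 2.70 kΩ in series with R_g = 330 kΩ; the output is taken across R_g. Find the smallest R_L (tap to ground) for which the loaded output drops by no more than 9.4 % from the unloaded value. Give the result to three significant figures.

R_L(min) ≈ 25.8 kΩ

Output resistance R_th = R_s‖R_g = (2.70 × 330)/332.7 = 2.678 kΩ.
The fractional drop is R_th/(R_th + R_L); requiring this ≤ 0.0940 gives R_L ≥ R_th(1/0.0940 − 1) = 2.678 × 9.638 = 25.8 kΩ.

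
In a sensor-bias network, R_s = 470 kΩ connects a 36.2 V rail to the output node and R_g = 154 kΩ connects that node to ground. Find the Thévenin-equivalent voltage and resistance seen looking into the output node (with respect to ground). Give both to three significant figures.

V_th = 8.93 V, R_th = 116 kΩ

V_th is the open-circuit tap voltage: 36.2 × 154/(470 + 154) = 8.93 V.
With the supply zeroed, R_s and R_g appear in parallel from the tap: R_th = R_s‖R_g = (470 × 154)/624.0 = 116 kΩ.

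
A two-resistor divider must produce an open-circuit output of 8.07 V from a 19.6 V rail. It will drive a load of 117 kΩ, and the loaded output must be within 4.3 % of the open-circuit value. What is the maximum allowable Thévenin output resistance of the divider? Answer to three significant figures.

Loading drop = R_th/(R_th + R_L) ≤ 0.0430, so R_th ≤ R_L · ε/(1−ε) = 117 kΩ × 0.0430/0.9570 = 5.26 kΩ.
(Any R1, R2 with R2/(R1+R2) = 0.412 and R1‖R2 ≤ 5.26 kΩ will meet the spec.)

R_th ≤ 5.26 kΩ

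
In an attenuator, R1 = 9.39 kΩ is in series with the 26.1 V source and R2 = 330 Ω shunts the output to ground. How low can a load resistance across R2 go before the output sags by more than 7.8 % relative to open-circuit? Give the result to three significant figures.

R_L(min) ≈ 3.77 kΩ

Output resistance R_th = R1‖R2 = (9390 × 330)/9720 = 318.8 Ω.
The fractional drop is R_th/(R_th + R_L); requiring this ≤ 0.0780 gives R_L ≥ R_th(1/0.0780 − 1) = 318.8 × 11.82 = 3.77 kΩ.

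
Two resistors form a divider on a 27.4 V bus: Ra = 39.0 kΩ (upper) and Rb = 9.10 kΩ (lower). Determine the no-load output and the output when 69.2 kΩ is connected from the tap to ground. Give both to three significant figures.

Open-circuit: V = 27.4 × 9.10/(39.0 + 9.10) = 5.18 V.
With the load, Rb becomes Rb‖R_L = 8.042 kΩ, so V = 27.4 × 8.042/47.04 = 4.68 V.

Unloaded: 5.18 V; loaded: 4.68 V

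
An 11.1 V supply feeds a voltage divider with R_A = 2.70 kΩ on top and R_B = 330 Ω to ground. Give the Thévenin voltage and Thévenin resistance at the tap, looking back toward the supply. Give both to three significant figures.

V_th is the open-circuit tap voltage: 11.1 × 330/(2700 + 330) = 1.21 V.
With the supply zeroed, R_A and R_B appear in parallel from the tap: R_th = R_A‖R_B = (2700 × 330)/3030 = 294 Ω.

V_th = 1.21 V, R_th = 294 Ω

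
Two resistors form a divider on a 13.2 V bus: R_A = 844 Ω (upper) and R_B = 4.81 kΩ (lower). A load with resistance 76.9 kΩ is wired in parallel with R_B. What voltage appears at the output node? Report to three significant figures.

V_out ≈ 11.1 V

The load sits in parallel with R_B: R_B‖R_L = (4810 × 76900) / (4810 + 76900) = 4527 Ω.
V_out = 13.2 × 4527 / (844 + 4527) = 13.2 × 4527/5371 = 11.1 V.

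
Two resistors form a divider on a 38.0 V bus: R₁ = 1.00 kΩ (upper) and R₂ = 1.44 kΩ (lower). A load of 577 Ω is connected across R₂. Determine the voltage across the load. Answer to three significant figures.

V_out ≈ 11.1 V

The load sits in parallel with R₂: R₂‖R_L = (1440 × 577) / (1440 + 577) = 411.9 Ω.
V_out = 38.0 × 411.9 / (1000 + 411.9) = 38.0 × 411.9/1412 = 11.1 V.
(Unloaded it would have been 22.4 V.)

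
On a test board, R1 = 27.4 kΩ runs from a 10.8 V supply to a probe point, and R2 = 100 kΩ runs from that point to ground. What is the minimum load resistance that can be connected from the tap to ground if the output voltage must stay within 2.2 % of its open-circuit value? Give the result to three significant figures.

Output resistance R_th = R1‖R2 = (27.4 × 100)/127.4 = 21.51 kΩ.
The fractional drop is R_th/(R_th + R_L); requiring this ≤ 0.0220 gives R_L ≥ R_th(1/0.0220 − 1) = 21.51 × 44.45 = 956 kΩ.

R_L(min) ≈ 956 kΩ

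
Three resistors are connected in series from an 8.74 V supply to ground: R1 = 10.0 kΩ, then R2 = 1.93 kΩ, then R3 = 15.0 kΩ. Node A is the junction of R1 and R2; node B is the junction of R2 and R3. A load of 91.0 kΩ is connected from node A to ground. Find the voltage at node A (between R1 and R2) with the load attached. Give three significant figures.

Below node A the series string R2+R3 = 16.93 kΩ sits in parallel with the 91.0 kΩ load: 14.27 kΩ.
V_A = 8.74 × 14.27/(10.0 + 14.27) = 5.14 V.

V ≈ 5.14 V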